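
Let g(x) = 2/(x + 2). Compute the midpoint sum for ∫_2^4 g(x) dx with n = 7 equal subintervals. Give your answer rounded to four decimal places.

0.8107

Δx = (4 − 2)/7 = 2/7.
Midpoints: 15/7, 17/7, 19/7, 3, 23/7, 25/7, 27/7.
g(15/7) = 14/29, g(17/7) = 14/31, g(19/7) = 14/33, g(3) = 0.4, g(23/7) = 14/37, g(25/7) = 14/39, g(27/7) = 14/41.
Sum = Δx · [g(15/7) + g(17/7) + g(19/7) + ...].
Sum ≈ 0.8107.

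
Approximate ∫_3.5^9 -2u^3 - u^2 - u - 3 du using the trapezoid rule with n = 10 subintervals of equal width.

Δu = (9 − 3.5)/10 = 0.55.
f(3.5) = -104.5, f(4.05) = -156.31275, f(4.6) = -223.432, f(5.15) = -307.85425, f(5.7) = -411.576, f(6.25) = -536.59375, f(6.8) = -684.904, f(7.35) = -858.50325, f(7.9) = -1059.388, f(8.45) = -1289.55475, f(9) = -1551.
T_10 = (Δu/2)·[f(u_0) + 2f(u_1) + ... + 2f(u_{9}) + f(u_10)].
Sum = -3495.7278125.

-3495.7278125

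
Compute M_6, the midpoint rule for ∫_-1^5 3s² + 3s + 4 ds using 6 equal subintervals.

184.5

Δs = (5 − (-1))/6 = 1.
Midpoints: -0.5, 0.5, 1.5, 2.5, 3.5, 4.5.
f(-0.5) = 3.25, f(0.5) = 6.25, f(1.5) = 15.25, f(2.5) = 30.25, f(3.5) = 51.25, f(4.5) = 78.25.
Sum = Δs · [f(-0.5) + f(0.5) + f(1.5) + ...].
Sum = 184.5.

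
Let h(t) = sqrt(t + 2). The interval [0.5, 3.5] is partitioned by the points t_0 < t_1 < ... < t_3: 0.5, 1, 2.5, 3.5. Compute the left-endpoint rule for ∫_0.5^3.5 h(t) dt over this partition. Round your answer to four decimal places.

5.5100

Subinterval widths: 0.5, 1.5, 1.
Left endpoints: 0.5, 1, 2.5.
h(0.5) ≈ 1.5811, h(1) ≈ 1.7321, h(2.5) ≈ 2.1213.
Sum = Σ Δt_i · h(t_i).
Sum ≈ 5.5100.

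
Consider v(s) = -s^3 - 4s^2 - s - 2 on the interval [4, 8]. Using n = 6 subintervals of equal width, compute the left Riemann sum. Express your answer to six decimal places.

Δs = (8 − 4)/6 = 2/3.
Left endpoints: 4, 14/3, 16/3, 6, 20/3, 22/3.
v(4) = -134, v(14/3) = -5276/27, v(16/3) = -7366/27, v(6) = -368, v(20/3) = -13034/27, v(22/3) = -16708/27.
Sum = Δs · [v(4) + v(14/3) + v(16/3) + ...].
Sum ≈ -1381.185185.

-1381.185185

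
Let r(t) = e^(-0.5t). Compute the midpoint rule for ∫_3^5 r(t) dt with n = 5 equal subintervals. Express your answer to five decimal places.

0.28162

Δt = (5 − 3)/5 = 0.4.
Midpoints: 3.2, 3.6, 4, 4.4, 4.8.
r(3.2) ≈ 0.20190, r(3.6) ≈ 0.16530, r(4) ≈ 0.13534, r(4.4) ≈ 0.11080, r(4.8) ≈ 0.09072.
Sum = Δt · [r(3.2) + r(3.6) + r(4) + r(4.4) + r(4.8)].
Sum ≈ 0.28162.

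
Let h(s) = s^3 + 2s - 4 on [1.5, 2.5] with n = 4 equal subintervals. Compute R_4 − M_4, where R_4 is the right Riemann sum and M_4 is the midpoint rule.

1.875

R_4 = 10.34375.
M_4 = 8.46875.
R_4 − M_4 = 1.875.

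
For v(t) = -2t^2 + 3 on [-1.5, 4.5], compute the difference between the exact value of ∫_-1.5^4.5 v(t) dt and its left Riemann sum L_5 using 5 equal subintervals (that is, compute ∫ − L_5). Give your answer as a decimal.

-18.72

Exact integral: ∫_-1.5^4.5 v(t) dt = -45.
L_5 = -26.28.
Error = -45 − (-26.28) = -18.72.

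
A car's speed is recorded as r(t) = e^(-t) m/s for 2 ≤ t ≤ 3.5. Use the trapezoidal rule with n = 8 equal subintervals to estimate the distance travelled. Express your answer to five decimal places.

0.10545

Δt = (3.5 − 2)/8 = 0.1875.
r(2) ≈ 0.13534, r(2.1875) ≈ 0.11220, r(2.375) ≈ 0.09301, r(2.5625) ≈ 0.07711, r(2.75) ≈ 0.06393, r(2.9375) ≈ 0.05300, r(3.125) ≈ 0.04394, r(3.3125) ≈ 0.03642, r(3.5) ≈ 0.03020.
T_8 = (Δt/2)·[r(t_0) + 2r(t_1) + ... + 2r(t_{7}) + r(t_8)].
Sum ≈ 0.10545.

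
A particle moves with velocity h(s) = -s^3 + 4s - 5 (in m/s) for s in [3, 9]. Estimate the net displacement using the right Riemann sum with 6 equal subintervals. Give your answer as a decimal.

Δs = (9 − 3)/6 = 1.
Right endpoints: 4, 5, 6, 7, 8, 9.
h(4) = -53, h(5) = -110, h(6) = -197, h(7) = -320, h(8) = -485, h(9) = -698.
Sum = Δs · [h(4) + h(5) + h(6) + ...].
Sum = -1863.

-1863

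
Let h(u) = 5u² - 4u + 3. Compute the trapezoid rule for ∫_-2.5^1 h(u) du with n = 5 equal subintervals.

Δu = (1 − (-2.5))/5 = 0.7.
h(-2.5) = 44.25, h(-1.8) = 26.4, h(-1.1) = 13.45, h(-0.4) = 5.4, h(0.3) = 2.25, h(1) = 4.
T_5 = (Δu/2)·[h(u_0) + 2h(u_1) + ... + 2h(u_{4}) + h(u_5)].
Sum = 50.1375.

50.1375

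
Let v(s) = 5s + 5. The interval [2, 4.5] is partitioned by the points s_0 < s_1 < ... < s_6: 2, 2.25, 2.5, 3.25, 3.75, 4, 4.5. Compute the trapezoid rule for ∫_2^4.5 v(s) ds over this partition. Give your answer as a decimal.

53.125

Subinterval widths: 0.25, 0.25, 0.75, 0.5, 0.25, 0.5.
v(2) = 15, v(2.25) = 16.25, v(2.5) = 17.5, v(3.25) = 21.25, v(3.75) = 23.75, v(4) = 25, v(4.5) = 27.5.
On each subinterval the trapezoid contributes (Δs_i/2)·[v(s_{i-1}) + v(s_i)].
Sum = 53.125.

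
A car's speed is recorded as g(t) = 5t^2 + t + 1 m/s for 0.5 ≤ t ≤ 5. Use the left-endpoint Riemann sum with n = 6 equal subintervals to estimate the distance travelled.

179.015625

Δt = (5 − 0.5)/6 = 0.75.
Left endpoints: 0.5, 1.25, 2, 2.75, 3.5, 4.25.
g(0.5) = 2.75, g(1.25) = 10.0625, g(2) = 23, g(2.75) = 41.5625, g(3.5) = 65.75, g(4.25) = 95.5625.
Sum = Δt · [g(0.5) + g(1.25) + g(2) + ...].
Sum = 179.015625.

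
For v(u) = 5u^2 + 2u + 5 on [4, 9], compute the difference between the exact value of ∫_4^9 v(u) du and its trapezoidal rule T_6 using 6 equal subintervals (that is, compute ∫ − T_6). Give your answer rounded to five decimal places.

Exact integral: ∫_4^9 v(u) du ≈ 1198.3333333.
T_6 ≈ 1201.2268519.
Error ≈ 1198.3333333 − 1201.2268519 ≈ -2.89352.

-2.89352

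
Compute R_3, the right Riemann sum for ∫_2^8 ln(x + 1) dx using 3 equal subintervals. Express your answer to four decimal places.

Δx = (8 − 2)/3 = 2.
Right endpoints: 4, 6, 8.
f(4) ≈ 1.6094, f(6) ≈ 1.9459, f(8) ≈ 2.1972.
Sum = Δx · [f(4) + f(6) + f(8)].
Sum ≈ 11.5051.

11.5051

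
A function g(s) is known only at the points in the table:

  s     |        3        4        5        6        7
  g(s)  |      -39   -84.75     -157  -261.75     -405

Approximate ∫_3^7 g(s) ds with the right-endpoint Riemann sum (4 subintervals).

-908.5

Δs = 1.
Sum = 1·[(-84.75) + (-157) + (-261.75) + (-405)] = -908.5.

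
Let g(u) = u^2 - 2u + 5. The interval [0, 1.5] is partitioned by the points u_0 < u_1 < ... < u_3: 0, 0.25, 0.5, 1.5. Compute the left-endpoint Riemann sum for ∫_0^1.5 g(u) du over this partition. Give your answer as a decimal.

Subinterval widths: 0.25, 0.25, 1.
Left endpoints: 0, 0.25, 0.5.
g(0) = 5, g(0.25) = 4.5625, g(0.5) = 4.25.
Sum = Σ Δu_i · g(u_i).
Sum = 6.640625.

6.640625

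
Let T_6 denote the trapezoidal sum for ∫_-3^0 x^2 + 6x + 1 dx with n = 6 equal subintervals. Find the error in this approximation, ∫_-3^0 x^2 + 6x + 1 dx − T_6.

Exact integral: ∫_-3^0 f(x) dx = -15.
T_6 = -14.875.
Error = -15 − (-14.875) = -0.125.

-0.125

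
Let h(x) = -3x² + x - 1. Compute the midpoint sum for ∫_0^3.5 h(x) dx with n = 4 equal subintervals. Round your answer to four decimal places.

Δx = (3.5 − 0)/4 = 0.875.
Midpoints: 0.4375, 1.3125, 2.1875, 3.0625.
h(0.4375) = -1.13671875, h(1.3125) = -4.85546875, h(2.1875) = -13.16796875, h(3.0625) = -26.07421875.
Sum = Δx · [h(0.4375) + h(1.3125) + h(2.1875) + h(3.0625)].
Sum ≈ -39.5801.

-39.5801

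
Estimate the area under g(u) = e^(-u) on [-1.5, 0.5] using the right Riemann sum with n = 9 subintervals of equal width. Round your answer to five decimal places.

3.46052

Δu = (0.5 − (-1.5))/9 = 2/9.
Right endpoints: -23/18, -19/18, -5/6, -11/18, -7/18, -1/6, 1/18, 5/18, 0.5.
g(-23/18) ≈ 3.58866, g(-19/18) ≈ 2.87357, g(-5/6) ≈ 2.30098, g(-11/18) ≈ 1.84248, g(-7/18) ≈ 1.47534, g(-1/6) ≈ 1.18136, g(1/18) ≈ 0.94596, g(5/18) ≈ 0.75747, g(0.5) ≈ 0.60653.
Sum = Δu · [g(-23/18) + g(-19/18) + g(-5/6) + ...].
Sum ≈ 3.46052.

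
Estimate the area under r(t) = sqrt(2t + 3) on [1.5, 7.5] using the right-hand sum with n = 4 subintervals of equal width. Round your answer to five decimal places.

21.86959

Δt = (7.5 − 1.5)/4 = 1.5.
Right endpoints: 3, 4.5, 6, 7.5.
r(3) ≈ 3.00000, r(4.5) ≈ 3.46410, r(6) ≈ 3.87298, r(7.5) ≈ 4.24264.
Sum = Δt · [r(3) + r(4.5) + r(6) + r(7.5)].
Sum ≈ 21.86959.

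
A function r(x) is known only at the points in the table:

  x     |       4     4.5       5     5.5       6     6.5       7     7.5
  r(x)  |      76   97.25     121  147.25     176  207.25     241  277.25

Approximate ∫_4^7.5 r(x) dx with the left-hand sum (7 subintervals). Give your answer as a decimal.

Δx = 0.5.
Sum = 0.5·[76 + 97.25 + 121 + 147.25 + 176 + 207.25 + 241] = 532.875.

532.875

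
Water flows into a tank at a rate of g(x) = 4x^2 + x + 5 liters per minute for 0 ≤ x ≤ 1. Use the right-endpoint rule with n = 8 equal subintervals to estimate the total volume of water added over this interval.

7.15625

Δx = (1 − 0)/8 = 0.125.
Right endpoints: 0.125, 0.25, 0.375, 0.5, 0.625, 0.75, 0.875, 1.
g(0.125) = 5.1875, g(0.25) = 5.5, g(0.375) = 5.9375, g(0.5) = 6.5, g(0.625) = 7.1875, g(0.75) = 8, g(0.875) = 8.9375, g(1) = 10.
Sum = Δx · [g(0.125) + g(0.25) + g(0.375) + ...].
Sum = 7.15625.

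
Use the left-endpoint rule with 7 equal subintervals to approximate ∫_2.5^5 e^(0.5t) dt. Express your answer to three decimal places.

15.878

Δt = (5 − 2.5)/7 = 5/14.
Left endpoints: 2.5, 20/7, 45/14, 25/7, 55/14, 30/7, 65/14.
f(2.5) ≈ 3.490, f(20/7) ≈ 4.173, f(45/14) ≈ 4.989, f(25/7) ≈ 5.964, f(55/14) ≈ 7.130, f(30/7) ≈ 8.524, f(65/14) ≈ 10.190.
Sum = Δt · [f(2.5) + f(20/7) + f(45/14) + ...].
Sum ≈ 15.878.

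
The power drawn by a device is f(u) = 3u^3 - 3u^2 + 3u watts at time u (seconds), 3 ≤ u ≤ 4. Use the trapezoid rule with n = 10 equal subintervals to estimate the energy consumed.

104.7975

Δu = (4 − 3)/10 = 0.1.
f(3) = 63, f(3.1) = 69.843, f(3.2) = 77.184, f(3.3) = 85.041, f(3.4) = 93.432, f(3.5) = 102.375, f(3.6) = 111.888, f(3.7) = 121.989, f(3.8) = 132.696, f(3.9) = 144.027, f(4) = 156.
T_10 = (Δu/2)·[f(u_0) + 2f(u_1) + ... + 2f(u_{9}) + f(u_10)].
Sum = 104.7975.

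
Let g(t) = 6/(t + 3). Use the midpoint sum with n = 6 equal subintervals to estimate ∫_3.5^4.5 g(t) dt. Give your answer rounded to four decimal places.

0.8586

Δt = (4.5 − 3.5)/6 = 1/6.
Midpoints: 43/12, 3.75, 47/12, 49/12, 4.25, 53/12.
g(43/12) = 72/79, g(3.75) = 8/9, g(47/12) = 72/83, g(49/12) = 72/85, g(4.25) = 24/29, g(53/12) = 72/89.
Sum = Δt · [g(43/12) + g(3.75) + g(47/12) + ...].
Sum ≈ 0.8586.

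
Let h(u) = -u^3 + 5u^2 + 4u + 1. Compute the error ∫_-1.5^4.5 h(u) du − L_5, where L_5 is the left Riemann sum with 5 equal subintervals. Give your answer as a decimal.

Exact integral: ∫_-1.5^4.5 h(u) du = 98.25.
L_5 = 87.27.
Error = 98.25 − 87.27 = 10.98.

10.98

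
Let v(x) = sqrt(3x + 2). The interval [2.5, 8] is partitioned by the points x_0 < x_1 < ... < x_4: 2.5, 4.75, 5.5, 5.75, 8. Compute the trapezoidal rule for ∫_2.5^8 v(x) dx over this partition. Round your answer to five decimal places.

Subinterval widths: 2.25, 0.75, 0.25, 2.25.
v(2.5) ≈ 3.08221, v(4.75) ≈ 4.03113, v(5.5) ≈ 4.30116, v(5.75) ≈ 4.38748, v(8) ≈ 5.09902.
On each subinterval the trapezoid contributes (Δx_i/2)·[v(x_{i-1}) + v(x_i)].
Sum ≈ 22.88551.

22.88551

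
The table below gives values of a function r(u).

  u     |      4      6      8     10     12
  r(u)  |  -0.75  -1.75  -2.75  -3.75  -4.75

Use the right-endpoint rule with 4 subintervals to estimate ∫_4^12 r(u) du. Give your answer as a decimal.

-26

Δu = 2.
Sum = 2·[(-1.75) + (-2.75) + (-3.75) + (-4.75)] = -26.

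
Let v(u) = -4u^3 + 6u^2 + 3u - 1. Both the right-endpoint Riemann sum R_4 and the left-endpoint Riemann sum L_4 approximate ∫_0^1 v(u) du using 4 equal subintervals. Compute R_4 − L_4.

R_4 = 2.125.
L_4 = 0.875.
R_4 − L_4 = 1.25.

1.25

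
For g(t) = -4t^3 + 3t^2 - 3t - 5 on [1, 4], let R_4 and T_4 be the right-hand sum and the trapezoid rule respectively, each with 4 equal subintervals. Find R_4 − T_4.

R_4 = -318.09375.
T_4 = -237.09375.
R_4 − T_4 = -81.

-81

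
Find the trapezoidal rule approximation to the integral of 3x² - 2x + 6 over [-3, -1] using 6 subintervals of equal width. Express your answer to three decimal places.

Δx = (-1 − (-3))/6 = 1/3.
f(-3) = 39, f(-8/3) = 98/3, f(-7/3) = 27, f(-2) = 22, f(-5/3) = 53/3, f(-4/3) = 14, f(-1) = 11.
T_6 = (Δx/2)·[f(x_0) + 2f(x_1) + ... + 2f(x_{5}) + f(x_6)].
Sum ≈ 46.111.

46.111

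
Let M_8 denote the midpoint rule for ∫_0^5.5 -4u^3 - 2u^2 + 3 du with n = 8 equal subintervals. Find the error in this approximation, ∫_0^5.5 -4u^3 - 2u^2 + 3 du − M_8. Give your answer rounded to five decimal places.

Exact integral: ∫_0^5.5 f(u) du ≈ -1009.4791667.
M_8 ≈ -1001.8969727.
Error ≈ -1009.4791667 − (-1001.8969727) ≈ -7.58219.

-7.58219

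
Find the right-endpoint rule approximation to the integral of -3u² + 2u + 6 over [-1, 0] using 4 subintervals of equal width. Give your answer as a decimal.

4.59375

Δu = (0 − (-1))/4 = 0.25.
Right endpoints: -0.75, -0.5, -0.25, 0.
f(-0.75) = 2.8125, f(-0.5) = 4.25, f(-0.25) = 5.3125, f(0) = 6.
Sum = Δu · [f(-0.75) + f(-0.5) + f(-0.25) + f(0)].
Sum = 4.59375.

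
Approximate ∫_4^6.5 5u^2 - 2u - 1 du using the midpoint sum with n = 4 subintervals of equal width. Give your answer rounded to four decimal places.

Δu = (6.5 − 4)/4 = 0.625.
Midpoints: 4.3125, 4.9375, 5.5625, 6.1875.
f(4.3125) = 83.36328125, f(4.9375) = 111.01953125, f(5.5625) = 142.58203125, f(6.1875) = 178.05078125.
Sum = Δu · [f(4.3125) + f(4.9375) + f(5.5625) + f(6.1875)].
Sum ≈ 321.8848.

321.8848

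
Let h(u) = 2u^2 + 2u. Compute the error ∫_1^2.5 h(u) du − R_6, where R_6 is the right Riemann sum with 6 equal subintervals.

-1.71875

Exact integral: ∫_1^2.5 h(u) du = 15.
R_6 = 16.71875.
Error = 15 − 16.71875 = -1.71875.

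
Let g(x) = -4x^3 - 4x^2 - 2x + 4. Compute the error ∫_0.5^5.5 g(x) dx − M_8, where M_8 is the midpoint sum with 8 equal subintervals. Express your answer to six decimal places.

Exact integral: ∫_0.5^5.5 g(x) dx ≈ -1146.66666667.
M_8 = -1140.15625.
Error ≈ -1146.66666667 − (-1140.15625) ≈ -6.510417.

-6.510417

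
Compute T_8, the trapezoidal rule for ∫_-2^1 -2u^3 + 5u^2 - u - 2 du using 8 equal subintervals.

18.5625

Δu = (1 − (-2))/8 = 0.375.
f(-2) = 36, f(-1.625) = 21.41015625, f(-1.25) = 10.96875, f(-0.875) = 4.04296875, f(-0.5) = 0, f(-0.125) = -1.79296875, f(0.25) = -1.96875, f(0.625) = -1.16015625, f(1) = 0.
T_8 = (Δu/2)·[f(u_0) + 2f(u_1) + ... + 2f(u_{7}) + f(u_8)].
Sum = 18.5625.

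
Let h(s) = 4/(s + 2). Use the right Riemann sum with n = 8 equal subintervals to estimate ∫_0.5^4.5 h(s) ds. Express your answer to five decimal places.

3.58720

Δs = (4.5 − 0.5)/8 = 0.5.
Right endpoints: 1, 1.5, 2, 2.5, 3, 3.5, 4, 4.5.
h(1) = 4/3, h(1.5) = 8/7, h(2) = 1, h(2.5) = 8/9, h(3) = 0.8, h(3.5) = 8/11, h(4) = 2/3, h(4.5) = 8/13.
Sum = Δs · [h(1) + h(1.5) + h(2) + ...].
Sum ≈ 3.58720.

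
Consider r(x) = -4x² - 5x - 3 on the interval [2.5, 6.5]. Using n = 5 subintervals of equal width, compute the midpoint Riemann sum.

Δx = (6.5 − 2.5)/5 = 0.8.
Midpoints: 2.9, 3.7, 4.5, 5.3, 6.1.
r(2.9) = -51.14, r(3.7) = -76.26, r(4.5) = -106.5, r(5.3) = -141.86, r(6.1) = -182.34.
Sum = Δx · [r(2.9) + r(3.7) + r(4.5) + r(5.3) + r(6.1)].
Sum = -446.48.

-446.48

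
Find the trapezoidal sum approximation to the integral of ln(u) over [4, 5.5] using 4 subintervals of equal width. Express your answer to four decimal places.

2.3301

Δu = (5.5 − 4)/4 = 0.375.
f(4) ≈ 1.3863, f(4.375) ≈ 1.4759, f(4.75) ≈ 1.5581, f(5.125) ≈ 1.6341, f(5.5) ≈ 1.7047.
T_4 = (Δu/2)·[f(u_0) + 2f(u_1) + 2f(u_2) + 2f(u_3) + f(u_4)].
Sum ≈ 2.3301.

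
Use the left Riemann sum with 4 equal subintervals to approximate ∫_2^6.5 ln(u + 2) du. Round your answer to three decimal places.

7.707

Δu = (6.5 − 2)/4 = 1.125.
Left endpoints: 2, 3.125, 4.25, 5.375.
f(2) ≈ 1.386, f(3.125) ≈ 1.634, f(4.25) ≈ 1.833, f(5.375) ≈ 1.998.
Sum = Δu · [f(2) + f(3.125) + f(4.25) + f(5.375)].
Sum ≈ 7.707.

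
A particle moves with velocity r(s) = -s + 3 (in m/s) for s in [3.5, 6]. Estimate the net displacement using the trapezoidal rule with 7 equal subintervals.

Δs = (6 − 3.5)/7 = 5/14.
r(3.5) = -0.5, r(27/7) = -6/7, r(59/14) = -17/14, r(32/7) = -11/7, r(69/14) = -27/14, r(37/7) = -16/7, r(79/14) = -37/14, r(6) = -3.
T_7 = (Δs/2)·[r(s_0) + 2r(s_1) + ... + 2r(s_{6}) + r(s_7)].
Sum = -4.375.

-4.375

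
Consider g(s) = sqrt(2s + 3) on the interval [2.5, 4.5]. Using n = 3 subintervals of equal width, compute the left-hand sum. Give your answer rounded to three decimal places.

6.100

Δs = (4.5 − 2.5)/3 = 2/3.
Left endpoints: 2.5, 19/6, 23/6.
g(2.5) ≈ 2.828, g(19/6) ≈ 3.055, g(23/6) ≈ 3.266.
Sum = Δs · [g(2.5) + g(19/6) + g(23/6)].
Sum ≈ 6.100.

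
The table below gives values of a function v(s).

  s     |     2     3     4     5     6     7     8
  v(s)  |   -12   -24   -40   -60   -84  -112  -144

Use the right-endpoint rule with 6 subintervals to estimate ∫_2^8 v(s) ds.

-464

Δs = 1.
Sum = 1·[(-24) + (-40) + (-60) + (-84) + (-112) + (-144)] = -464.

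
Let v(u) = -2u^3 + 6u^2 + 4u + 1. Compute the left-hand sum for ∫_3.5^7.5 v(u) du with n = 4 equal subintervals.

-436

Δu = (7.5 − 3.5)/4 = 1.
Left endpoints: 3.5, 4.5, 5.5, 6.5.
v(3.5) = 2.75, v(4.5) = -41.75, v(5.5) = -128.25, v(6.5) = -268.75.
Sum = Δu · [v(3.5) + v(4.5) + v(5.5) + v(6.5)].
Sum = -436.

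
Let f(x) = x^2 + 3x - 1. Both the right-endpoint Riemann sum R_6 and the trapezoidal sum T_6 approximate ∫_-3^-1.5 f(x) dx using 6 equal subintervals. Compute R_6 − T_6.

-0.28125

R_6 = -4.015625.
T_6 = -3.734375.
R_6 − T_6 = -0.28125.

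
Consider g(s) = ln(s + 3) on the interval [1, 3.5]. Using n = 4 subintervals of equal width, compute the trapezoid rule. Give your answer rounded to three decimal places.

4.118

Δs = (3.5 − 1)/4 = 0.625.
g(1) ≈ 1.386, g(1.625) ≈ 1.531, g(2.25) ≈ 1.658, g(2.875) ≈ 1.771, g(3.5) ≈ 1.872.
T_4 = (Δs/2)·[g(s_0) + 2g(s_1) + 2g(s_2) + 2g(s_3) + g(s_4)].
Sum ≈ 4.118.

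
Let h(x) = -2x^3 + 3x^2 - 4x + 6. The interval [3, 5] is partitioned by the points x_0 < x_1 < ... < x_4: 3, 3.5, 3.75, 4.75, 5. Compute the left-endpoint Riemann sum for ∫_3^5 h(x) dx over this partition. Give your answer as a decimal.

Subinterval widths: 0.5, 0.25, 1, 0.25.
Left endpoints: 3, 3.5, 3.75, 4.75.
h(3) = -33, h(3.5) = -57, h(3.75) = -72.28125, h(4.75) = -159.65625.
Sum = Σ Δx_i · h(x_i).
Sum = -142.9453125.

-142.9453125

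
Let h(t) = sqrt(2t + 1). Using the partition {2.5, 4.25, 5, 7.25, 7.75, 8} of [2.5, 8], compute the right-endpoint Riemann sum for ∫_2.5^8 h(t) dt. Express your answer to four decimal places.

19.8014

Subinterval widths: 1.75, 0.75, 2.25, 0.5, 0.25.
Right endpoints: 4.25, 5, 7.25, 7.75, 8.
h(4.25) ≈ 3.0822, h(5) ≈ 3.3166, h(7.25) ≈ 3.9370, h(7.75) ≈ 4.0620, h(8) ≈ 4.1231.
Sum = Σ Δt_i · h(t_i).
Sum ≈ 19.8014.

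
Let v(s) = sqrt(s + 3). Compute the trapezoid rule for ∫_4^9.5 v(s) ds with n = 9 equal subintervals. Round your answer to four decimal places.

Δs = (9.5 − 4)/9 = 11/18.
v(4) ≈ 2.6458, v(83/18) ≈ 2.7588, v(47/9) ≈ 2.8674, v(35/6) ≈ 2.9721, v(58/9) ≈ 3.0732, v(127/18) ≈ 3.1710, v(23/3) ≈ 3.2660, v(149/18) ≈ 3.3582, v(80/9) ≈ 3.4480, v(9.5) ≈ 3.5355.
T_9 = (Δs/2)·[v(s_0) + 2v(s_1) + ... + 2v(s_{8}) + v(s_9)].
Sum ≈ 17.1145.

17.1145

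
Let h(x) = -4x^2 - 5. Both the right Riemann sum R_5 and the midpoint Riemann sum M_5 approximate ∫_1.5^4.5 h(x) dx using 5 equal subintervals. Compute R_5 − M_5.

-22.68

R_5 = -154.32.
M_5 = -131.64.
R_5 − M_5 = -22.68.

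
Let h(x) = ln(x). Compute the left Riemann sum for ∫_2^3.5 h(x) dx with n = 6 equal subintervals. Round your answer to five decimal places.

Δx = (3.5 − 2)/6 = 0.25.
Left endpoints: 2, 2.25, 2.5, 2.75, 3, 3.25.
h(2) ≈ 0.69315, h(2.25) ≈ 0.81093, h(2.5) ≈ 0.91629, h(2.75) ≈ 1.01160, h(3) ≈ 1.09861, h(3.25) ≈ 1.17865.
Sum = Δx · [h(2) + h(2.25) + h(2.5) + ...].
Sum ≈ 1.42731.

1.42731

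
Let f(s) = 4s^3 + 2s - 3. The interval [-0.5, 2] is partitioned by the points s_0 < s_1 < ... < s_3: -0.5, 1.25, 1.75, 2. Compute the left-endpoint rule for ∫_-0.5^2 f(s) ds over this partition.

Subinterval widths: 1.75, 0.5, 0.25.
Left endpoints: -0.5, 1.25, 1.75.
f(-0.5) = -4.5, f(1.25) = 7.3125, f(1.75) = 21.9375.
Sum = Σ Δs_i · f(s_i).
Sum = 1.265625.

1.265625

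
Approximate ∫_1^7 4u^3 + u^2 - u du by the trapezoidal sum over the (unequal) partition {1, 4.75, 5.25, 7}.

Subinterval widths: 3.75, 0.5, 1.75.
f(1) = 4, f(4.75) = 446.5, f(5.25) = 601.125, f(7) = 1414.
On each subinterval the trapezoid contributes (Δu_i/2)·[f(u_{i-1}) + f(u_i)].
Sum = 2869.828125.

2869.828125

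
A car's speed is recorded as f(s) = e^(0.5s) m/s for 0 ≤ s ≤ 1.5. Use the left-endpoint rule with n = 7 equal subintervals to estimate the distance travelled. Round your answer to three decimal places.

Δs = (1.5 − 0)/7 = 3/14.
Left endpoints: 0, 3/14, 3/7, 9/14, 6/7, 15/14, 9/7.
f(0) ≈ 1.000, f(3/14) ≈ 1.113, f(3/7) ≈ 1.239, f(9/14) ≈ 1.379, f(6/7) ≈ 1.535, f(15/14) ≈ 1.709, f(9/7) ≈ 1.902.
Sum = Δs · [f(0) + f(3/14) + f(3/7) + ...].
Sum ≈ 2.116.

2.116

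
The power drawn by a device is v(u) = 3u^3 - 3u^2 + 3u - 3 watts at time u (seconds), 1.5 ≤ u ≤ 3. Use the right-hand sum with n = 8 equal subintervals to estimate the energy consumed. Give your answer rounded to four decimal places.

44.2727

Δu = (3 − 1.5)/8 = 0.1875.
Right endpoints: 1.6875, 1.875, 2.0625, 2.25, 2.4375, 2.625, 2.8125, 3.
v(1.6875) = 32505/4096, v(1.875) = 6069/512, v(2.0625) = 68595/4096, v(2.25) = 22.734375, v(2.4375) = 122613/4096, v(2.625) = 19695/512, v(2.8125) = 198447/4096, v(3) = 60.
Sum = Δu · [v(1.6875) + v(1.875) + v(2.0625) + ...].
Sum ≈ 44.2727.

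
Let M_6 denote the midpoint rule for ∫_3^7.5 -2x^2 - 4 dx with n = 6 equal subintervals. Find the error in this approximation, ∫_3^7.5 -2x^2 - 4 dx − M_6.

-0.421875

Exact integral: ∫_3^7.5 f(x) dx = -281.25.
M_6 = -280.828125.
Error = -281.25 − (-280.828125) = -0.421875.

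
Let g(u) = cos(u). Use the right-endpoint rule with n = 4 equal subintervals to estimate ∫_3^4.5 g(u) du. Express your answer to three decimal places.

-0.959

Δu = (4.5 − 3)/4 = 0.375.
Right endpoints: 3.375, 3.75, 4.125, 4.5.
g(3.375) ≈ -0.973, g(3.75) ≈ -0.821, g(4.125) ≈ -0.554, g(4.5) ≈ -0.211.
Sum = Δu · [g(3.375) + g(3.75) + g(4.125) + g(4.5)].
Sum ≈ -0.959.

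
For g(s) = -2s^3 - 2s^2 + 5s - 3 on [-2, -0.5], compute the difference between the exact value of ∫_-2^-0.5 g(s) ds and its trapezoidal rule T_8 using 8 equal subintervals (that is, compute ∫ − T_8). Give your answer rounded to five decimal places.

-0.04834

Exact integral: ∫_-2^-0.5 g(s) ds = -11.15625.
T_8 ≈ -11.1079102.
Error ≈ -11.15625 − (-11.1079102) ≈ -0.04834.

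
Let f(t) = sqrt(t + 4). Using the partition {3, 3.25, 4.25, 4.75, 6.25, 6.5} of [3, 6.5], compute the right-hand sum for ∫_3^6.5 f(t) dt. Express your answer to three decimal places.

10.637

Subinterval widths: 0.25, 1, 0.5, 1.5, 0.25.
Right endpoints: 3.25, 4.25, 4.75, 6.25, 6.5.
f(3.25) ≈ 2.693, f(4.25) ≈ 2.872, f(4.75) ≈ 2.958, f(6.25) ≈ 3.202, f(6.5) ≈ 3.240.
Sum = Σ Δt_i · f(t_i).
Sum ≈ 10.637.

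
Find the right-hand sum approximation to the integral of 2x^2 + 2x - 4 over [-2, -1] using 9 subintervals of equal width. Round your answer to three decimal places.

Δx = (-1 − (-2))/9 = 1/9.
Right endpoints: -17/9, -16/9, -5/3, -14/9, -13/9, -4/3, -11/9, -10/9, -1.
f(-17/9) = -52/81, f(-16/9) = -100/81, f(-5/3) = -16/9, f(-14/9) = -184/81, f(-13/9) = -220/81, f(-4/3) = -28/9, f(-11/9) = -280/81, f(-10/9) = -304/81, f(-1) = -4.
Sum = Δx · [f(-17/9) + f(-16/9) + f(-5/3) + ...].
Sum ≈ -2.551.

-2.551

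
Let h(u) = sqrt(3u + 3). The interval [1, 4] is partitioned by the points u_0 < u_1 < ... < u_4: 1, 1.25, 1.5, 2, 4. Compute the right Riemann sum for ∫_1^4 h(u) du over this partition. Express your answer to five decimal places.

10.58014

Subinterval widths: 0.25, 0.25, 0.5, 2.
Right endpoints: 1.25, 1.5, 2, 4.
h(1.25) ≈ 2.59808, h(1.5) ≈ 2.73861, h(2) ≈ 3.00000, h(4) ≈ 3.87298.
Sum = Σ Δu_i · h(u_i).
Sum ≈ 10.58014.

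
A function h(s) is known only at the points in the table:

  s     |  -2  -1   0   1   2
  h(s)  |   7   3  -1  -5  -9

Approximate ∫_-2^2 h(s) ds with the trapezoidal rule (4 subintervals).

Δs = 1.
T_4 = (1/2)·[7 + 2·3 + 2·(-1) + 2·(-5) + (-9)] = -4.

-4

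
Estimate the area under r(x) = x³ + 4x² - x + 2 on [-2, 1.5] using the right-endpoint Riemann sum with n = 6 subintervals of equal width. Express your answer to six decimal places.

21.207610

Δx = (1.5 − (-2))/6 = 7/12.
Right endpoints: -17/12, -5/6, -0.25, 1/3, 11/12, 1.5.
r(-17/12) = 14863/1728, r(-5/6) = 1087/216, r(-0.25) = 2.484375, r(1/3) = 58/27, r(11/12) = 9011/1728, r(1.5) = 12.875.
Sum = Δx · [r(-17/12) + r(-5/6) + r(-0.25) + ...].
Sum ≈ 21.207610.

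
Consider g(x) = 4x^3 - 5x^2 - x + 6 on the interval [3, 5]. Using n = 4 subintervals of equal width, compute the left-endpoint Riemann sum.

310.75

Δx = (5 − 3)/4 = 0.5.
Left endpoints: 3, 3.5, 4, 4.5.
g(3) = 66, g(3.5) = 112.75, g(4) = 178, g(4.5) = 264.75.
Sum = Δx · [g(3) + g(3.5) + g(4) + g(4.5)].
Sum = 310.75.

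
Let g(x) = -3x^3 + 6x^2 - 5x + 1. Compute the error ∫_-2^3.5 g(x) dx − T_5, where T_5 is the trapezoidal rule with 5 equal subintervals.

Exact integral: ∫_-2^3.5 g(x) dx = -13.921875.
T_5 = -14.75375.
Error = -13.921875 − (-14.75375) = 0.831875.

0.831875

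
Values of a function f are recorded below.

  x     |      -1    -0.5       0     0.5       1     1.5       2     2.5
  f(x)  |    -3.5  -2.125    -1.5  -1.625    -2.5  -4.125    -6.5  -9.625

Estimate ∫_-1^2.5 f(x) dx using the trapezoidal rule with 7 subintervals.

-12.46875

Δx = 0.5.
T_7 = (0.5/2)·[(-3.5) + 2·(-2.125) + 2·(-1.5) + 2·(-1.625) + 2·(-2.5) + 2·(-4.125) + 2·(-6.5) + (-9.625)] = -12.46875.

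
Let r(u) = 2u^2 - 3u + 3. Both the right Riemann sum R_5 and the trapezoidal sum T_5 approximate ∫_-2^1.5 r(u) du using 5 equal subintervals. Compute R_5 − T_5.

R_5 = 16.38.
T_5 = 21.28.
R_5 − T_5 = -4.9.

-4.9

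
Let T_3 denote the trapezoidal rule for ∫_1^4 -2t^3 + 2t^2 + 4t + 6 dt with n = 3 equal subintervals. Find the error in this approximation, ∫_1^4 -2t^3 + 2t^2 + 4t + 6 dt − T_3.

6.5

Exact integral: ∫_1^4 f(t) dt = -37.5.
T_3 = -44.
Error = -37.5 − (-44) = 6.5.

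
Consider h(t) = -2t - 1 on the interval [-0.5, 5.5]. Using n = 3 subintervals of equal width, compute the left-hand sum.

-24

Δt = (5.5 − (-0.5))/3 = 2.
Left endpoints: -0.5, 1.5, 3.5.
h(-0.5) = 0, h(1.5) = -4, h(3.5) = -8.
Sum = Δt · [h(-0.5) + h(1.5) + h(3.5)].
Sum = -24.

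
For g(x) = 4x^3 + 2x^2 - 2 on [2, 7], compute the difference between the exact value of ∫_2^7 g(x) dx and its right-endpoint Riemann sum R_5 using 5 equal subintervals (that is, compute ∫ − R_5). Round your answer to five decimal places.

-761.66667

Exact integral: ∫_2^7 g(x) dx ≈ 2598.3333333.
R_5 = 3360.
Error ≈ 2598.3333333 − 3360 ≈ -761.66667.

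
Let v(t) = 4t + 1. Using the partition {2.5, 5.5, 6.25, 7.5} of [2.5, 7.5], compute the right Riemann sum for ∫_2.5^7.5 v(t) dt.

127.25

Subinterval widths: 3, 0.75, 1.25.
Right endpoints: 5.5, 6.25, 7.5.
v(5.5) = 23, v(6.25) = 26, v(7.5) = 31.
Sum = Σ Δt_i · v(t_i).
Sum = 127.25.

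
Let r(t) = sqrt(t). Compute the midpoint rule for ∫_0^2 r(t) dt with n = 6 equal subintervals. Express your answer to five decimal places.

Δt = (2 − 0)/6 = 1/3.
Midpoints: 1/6, 0.5, 5/6, 7/6, 1.5, 11/6.
r(1/6) ≈ 0.40825, r(0.5) ≈ 0.70711, r(5/6) ≈ 0.91287, r(7/6) ≈ 1.08012, r(1.5) ≈ 1.22474, r(11/6) ≈ 1.35401.
Sum = Δt · [r(1/6) + r(0.5) + r(5/6) + ...].
Sum ≈ 1.89570.

1.89570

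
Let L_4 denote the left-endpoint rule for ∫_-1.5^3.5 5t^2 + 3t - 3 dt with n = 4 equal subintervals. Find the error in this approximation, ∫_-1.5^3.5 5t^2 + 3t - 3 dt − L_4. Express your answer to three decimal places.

34.115

Exact integral: ∫_-1.5^3.5 f(t) dt ≈ 77.08333.
L_4 = 42.96875.
Error ≈ 77.08333 − 42.96875 ≈ 34.115.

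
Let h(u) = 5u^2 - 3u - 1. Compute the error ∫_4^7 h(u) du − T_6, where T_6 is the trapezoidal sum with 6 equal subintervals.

-0.625

Exact integral: ∫_4^7 h(u) du = 412.5.
T_6 = 413.125.
Error = 412.5 − 413.125 = -0.625.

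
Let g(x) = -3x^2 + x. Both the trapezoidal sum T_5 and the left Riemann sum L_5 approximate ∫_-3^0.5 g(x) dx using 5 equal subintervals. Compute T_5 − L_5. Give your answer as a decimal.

10.4125

T_5 = -32.3575.
L_5 = -42.77.
T_5 − L_5 = 10.4125.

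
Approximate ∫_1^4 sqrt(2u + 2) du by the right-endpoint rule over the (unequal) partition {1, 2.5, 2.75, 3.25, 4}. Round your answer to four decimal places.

Subinterval widths: 1.5, 0.25, 0.5, 0.75.
Right endpoints: 2.5, 2.75, 3.25, 4.
f(2.5) ≈ 2.6458, f(2.75) ≈ 2.7386, f(3.25) ≈ 2.9155, f(4) ≈ 3.1623.
Sum = Σ Δu_i · f(u_i).
Sum ≈ 8.4827.

8.4827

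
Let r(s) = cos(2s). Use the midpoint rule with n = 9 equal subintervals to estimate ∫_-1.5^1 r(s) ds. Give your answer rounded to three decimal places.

0.532

Δs = (1 − (-1.5))/9 = 5/18.
Midpoints: -49/36, -13/12, -29/36, -19/36, -0.25, 1/36, 11/36, 7/12, 31/36.
r(-49/36) ≈ -0.913, r(-13/12) ≈ -0.561, r(-29/36) ≈ -0.040, r(-19/36) ≈ 0.493, r(-0.25) ≈ 0.878, r(1/36) ≈ 0.998, r(11/36) ≈ 0.819, r(7/12) ≈ 0.393, r(31/36) ≈ -0.151.
Sum = Δs · [r(-49/36) + r(-13/12) + r(-29/36) + ...].
Sum ≈ 0.532.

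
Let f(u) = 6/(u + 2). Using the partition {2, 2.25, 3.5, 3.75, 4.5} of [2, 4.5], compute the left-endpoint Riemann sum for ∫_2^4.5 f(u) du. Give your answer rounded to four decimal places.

Subinterval widths: 0.25, 1.25, 0.25, 0.75.
Left endpoints: 2, 2.25, 3.5, 3.75.
f(2) = 1.5, f(2.25) = 24/17, f(3.5) = 12/11, f(3.75) = 24/23.
Sum = Σ Δu_i · f(u_i).
Sum ≈ 3.1950.

3.1950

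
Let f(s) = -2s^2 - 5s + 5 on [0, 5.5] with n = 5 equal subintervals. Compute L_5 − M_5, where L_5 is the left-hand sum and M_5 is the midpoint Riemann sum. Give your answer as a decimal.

45.0725

L_5 = -112.86.
M_5 = -157.9325.
L_5 − M_5 = 45.0725.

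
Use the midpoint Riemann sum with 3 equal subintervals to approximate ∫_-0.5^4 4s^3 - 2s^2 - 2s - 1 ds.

176.90625

Δs = (4 − (-0.5))/3 = 1.5.
Midpoints: 0.25, 1.75, 3.25.
f(0.25) = -1.5625, f(1.75) = 10.8125, f(3.25) = 108.6875.
Sum = Δs · [f(0.25) + f(1.75) + f(3.25)].
Sum = 176.90625.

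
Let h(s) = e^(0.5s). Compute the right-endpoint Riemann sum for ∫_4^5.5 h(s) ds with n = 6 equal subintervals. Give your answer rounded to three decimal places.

Δs = (5.5 − 4)/6 = 0.25.
Right endpoints: 4.25, 4.5, 4.75, 5, 5.25, 5.5.
h(4.25) ≈ 8.373, h(4.5) ≈ 9.488, h(4.75) ≈ 10.751, h(5) ≈ 12.182, h(5.25) ≈ 13.805, h(5.5) ≈ 15.643.
Sum = Δs · [h(4.25) + h(4.5) + h(4.75) + ...].
Sum ≈ 17.560.

17.560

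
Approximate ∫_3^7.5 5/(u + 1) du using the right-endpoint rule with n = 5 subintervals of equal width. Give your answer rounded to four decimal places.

Δu = (7.5 − 3)/5 = 0.9.
Right endpoints: 3.9, 4.8, 5.7, 6.6, 7.5.
f(3.9) = 50/49, f(4.8) = 25/29, f(5.7) = 50/67, f(6.6) = 25/38, f(7.5) = 10/17.
Sum = Δu · [f(3.9) + f(4.8) + f(5.7) + f(6.6) + f(7.5)].
Sum ≈ 3.4874.

3.4874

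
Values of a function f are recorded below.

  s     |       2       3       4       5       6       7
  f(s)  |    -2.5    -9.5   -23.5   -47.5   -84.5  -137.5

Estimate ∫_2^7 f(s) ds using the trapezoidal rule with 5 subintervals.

-235

Δs = 1.
T_5 = (1/2)·[(-2.5) + 2·(-9.5) + 2·(-23.5) + 2·(-47.5) + 2·(-84.5) + (-137.5)] = -235.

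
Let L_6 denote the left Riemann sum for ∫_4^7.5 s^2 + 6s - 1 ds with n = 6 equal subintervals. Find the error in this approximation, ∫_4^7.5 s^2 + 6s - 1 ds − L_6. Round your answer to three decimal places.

17.666

Exact integral: ∫_4^7.5 f(s) ds ≈ 236.54167.
L_6 ≈ 218.87558.
Error ≈ 236.54167 − 218.87558 ≈ 17.666.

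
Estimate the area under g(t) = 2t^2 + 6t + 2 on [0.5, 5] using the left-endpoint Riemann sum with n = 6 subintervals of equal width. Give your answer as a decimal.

Δt = (5 − 0.5)/6 = 0.75.
Left endpoints: 0.5, 1.25, 2, 2.75, 3.5, 4.25.
g(0.5) = 5.5, g(1.25) = 12.625, g(2) = 22, g(2.75) = 33.625, g(3.5) = 47.5, g(4.25) = 63.625.
Sum = Δt · [g(0.5) + g(1.25) + g(2) + ...].
Sum = 138.65625.

138.65625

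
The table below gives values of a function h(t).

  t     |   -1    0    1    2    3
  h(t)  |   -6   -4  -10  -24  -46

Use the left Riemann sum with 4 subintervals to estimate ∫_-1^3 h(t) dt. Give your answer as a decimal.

Δt = 1.
Sum = 1·[(-6) + (-4) + (-10) + (-24)] = -44.

-44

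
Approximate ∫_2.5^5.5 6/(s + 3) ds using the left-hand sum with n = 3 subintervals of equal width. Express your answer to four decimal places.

Δs = (5.5 − 2.5)/3 = 1.
Left endpoints: 2.5, 3.5, 4.5.
f(2.5) = 12/11, f(3.5) = 12/13, f(4.5) = 0.8.
Sum = Δs · [f(2.5) + f(3.5) + f(4.5)].
Sum ≈ 2.8140.

2.8140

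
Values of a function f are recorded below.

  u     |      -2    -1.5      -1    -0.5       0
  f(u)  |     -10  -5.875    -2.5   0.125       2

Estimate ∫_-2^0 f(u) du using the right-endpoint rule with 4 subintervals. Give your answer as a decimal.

-3.125

Δu = 0.5.
Sum = 0.5·[(-5.875) + (-2.5) + 0.125 + 2] = -3.125.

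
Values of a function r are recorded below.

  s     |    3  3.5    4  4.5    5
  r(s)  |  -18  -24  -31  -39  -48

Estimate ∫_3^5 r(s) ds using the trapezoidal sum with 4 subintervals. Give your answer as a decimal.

Δs = 0.5.
T_4 = (0.5/2)·[(-18) + 2·(-24) + 2·(-31) + 2·(-39) + (-48)] = -63.5.

-63.5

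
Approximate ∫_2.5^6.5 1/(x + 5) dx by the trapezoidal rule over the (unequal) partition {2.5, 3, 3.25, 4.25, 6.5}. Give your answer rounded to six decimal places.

0.429468

Subinterval widths: 0.5, 0.25, 1, 2.25.
f(2.5) = 2/15, f(3) = 0.125, f(3.25) = 4/33, f(4.25) = 4/37, f(6.5) = 2/23.
On each subinterval the trapezoid contributes (Δx_i/2)·[f(x_{i-1}) + f(x_i)].
Sum ≈ 0.429468.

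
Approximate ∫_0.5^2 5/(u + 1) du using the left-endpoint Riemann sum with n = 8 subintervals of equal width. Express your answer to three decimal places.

Δu = (2 − 0.5)/8 = 0.1875.
Left endpoints: 0.5, 0.6875, 0.875, 1.0625, 1.25, 1.4375, 1.625, 1.8125.
f(0.5) = 10/3, f(0.6875) = 80/27, f(0.875) = 8/3, f(1.0625) = 80/33, f(1.25) = 20/9, f(1.4375) = 80/39, f(1.625) = 40/21, f(1.8125) = 16/9.
Sum = Δu · [f(0.5) + f(0.6875) + f(0.875) + ...].
Sum ≈ 3.627.

3.627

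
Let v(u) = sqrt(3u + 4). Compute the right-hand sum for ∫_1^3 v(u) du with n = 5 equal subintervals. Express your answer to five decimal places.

Δu = (3 − 1)/5 = 0.4.
Right endpoints: 1.4, 1.8, 2.2, 2.6, 3.
v(1.4) ≈ 2.86356, v(1.8) ≈ 3.06594, v(2.2) ≈ 3.25576, v(2.6) ≈ 3.43511, v(3) ≈ 3.60555.
Sum = Δu · [v(1.4) + v(1.8) + v(2.2) + v(2.6) + v(3)].
Sum ≈ 6.49037.

6.49037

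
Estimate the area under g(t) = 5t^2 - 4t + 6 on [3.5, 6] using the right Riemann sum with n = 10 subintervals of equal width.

Δt = (6 − 3.5)/10 = 0.25.
Right endpoints: 3.75, 4, 4.25, 4.5, 4.75, 5, 5.25, 5.5, 5.75, 6.
g(3.75) = 61.3125, g(4) = 70, g(4.25) = 79.3125, g(4.5) = 89.25, g(4.75) = 99.8125, g(5) = 111, g(5.25) = 122.8125, g(5.5) = 135.25, g(5.75) = 148.3125, g(6) = 162.
Sum = Δt · [g(3.75) + g(4) + g(4.25) + ...].
Sum = 269.765625.

269.765625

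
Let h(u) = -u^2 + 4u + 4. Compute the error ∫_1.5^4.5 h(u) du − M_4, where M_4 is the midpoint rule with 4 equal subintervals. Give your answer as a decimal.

Exact integral: ∫_1.5^4.5 h(u) du = 18.75.
M_4 = 18.890625.
Error = 18.75 − 18.890625 = -0.140625.

-0.140625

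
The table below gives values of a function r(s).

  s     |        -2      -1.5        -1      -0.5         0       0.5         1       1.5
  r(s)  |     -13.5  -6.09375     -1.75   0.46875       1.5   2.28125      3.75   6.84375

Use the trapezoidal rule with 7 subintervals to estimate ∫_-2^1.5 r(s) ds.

Δs = 0.5.
T_7 = (0.5/2)·[(-13.5) + 2·(-6.09375) + 2·(-1.75) + 2·0.46875 + 2·1.5 + 2·2.28125 + 2·3.75 + 6.84375] = -1.5859375.

-1.5859375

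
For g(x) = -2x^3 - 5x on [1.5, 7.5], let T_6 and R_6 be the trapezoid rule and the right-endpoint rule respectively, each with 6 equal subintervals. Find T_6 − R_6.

433.5

T_6 = -1741.5.
R_6 = -2175.
T_6 − R_6 = 433.5.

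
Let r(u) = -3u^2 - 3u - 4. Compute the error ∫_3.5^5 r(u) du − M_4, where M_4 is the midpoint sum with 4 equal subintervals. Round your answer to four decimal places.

Exact integral: ∫_3.5^5 r(u) du = -107.25.
M_4 ≈ -107.197266.
Error ≈ -107.25 − (-107.197266) ≈ -0.0527.

-0.0527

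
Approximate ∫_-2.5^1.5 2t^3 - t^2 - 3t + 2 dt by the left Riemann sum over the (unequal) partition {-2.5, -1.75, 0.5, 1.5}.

-35.1953125

Subinterval widths: 0.75, 2.25, 1.
Left endpoints: -2.5, -1.75, 0.5.
f(-2.5) = -28, f(-1.75) = -6.53125, f(0.5) = 0.5.
Sum = Σ Δt_i · f(t_i).
Sum = -35.1953125.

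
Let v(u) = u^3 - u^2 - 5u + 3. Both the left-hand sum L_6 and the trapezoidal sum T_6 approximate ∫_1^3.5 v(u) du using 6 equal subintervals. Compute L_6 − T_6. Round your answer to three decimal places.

L_6 ≈ -0.67781.
T_6 ≈ 3.09823.
L_6 − T_6 ≈ -3.776.

-3.776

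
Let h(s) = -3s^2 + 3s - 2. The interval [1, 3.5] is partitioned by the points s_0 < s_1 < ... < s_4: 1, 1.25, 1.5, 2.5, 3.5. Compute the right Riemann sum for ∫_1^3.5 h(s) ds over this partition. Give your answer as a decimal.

Subinterval widths: 0.25, 0.25, 1, 1.
Right endpoints: 1.25, 1.5, 2.5, 3.5.
h(1.25) = -2.9375, h(1.5) = -4.25, h(2.5) = -13.25, h(3.5) = -28.25.
Sum = Σ Δs_i · h(s_i).
Sum = -43.296875.

-43.296875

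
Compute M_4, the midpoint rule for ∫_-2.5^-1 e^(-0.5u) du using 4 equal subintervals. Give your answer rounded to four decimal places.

3.6779

Δu = (-1 − (-2.5))/4 = 0.375.
Midpoints: -2.3125, -1.9375, -1.5625, -1.1875.
f(-2.3125) ≈ 3.1780, f(-1.9375) ≈ 2.6346, f(-1.5625) ≈ 2.1842, f(-1.1875) ≈ 1.8108.
Sum = Δu · [f(-2.3125) + f(-1.9375) + f(-1.5625) + f(-1.1875)].
Sum ≈ 3.6779.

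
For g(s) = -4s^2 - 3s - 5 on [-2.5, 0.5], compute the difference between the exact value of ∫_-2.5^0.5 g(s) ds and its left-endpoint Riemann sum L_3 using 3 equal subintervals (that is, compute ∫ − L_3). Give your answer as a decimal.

9.5

Exact integral: ∫_-2.5^0.5 g(s) ds = -27.
L_3 = -36.5.
Error = -27 − (-36.5) = 9.5.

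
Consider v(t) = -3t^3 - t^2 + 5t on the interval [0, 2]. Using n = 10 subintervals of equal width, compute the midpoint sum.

Δt = (2 − 0)/10 = 0.2.
Midpoints: 0.1, 0.3, 0.5, 0.7, 0.9, 1.1, 1.3, 1.5, 1.7, 1.9.
v(0.1) = 0.487, v(0.3) = 1.329, v(0.5) = 1.875, v(0.7) = 1.981, v(0.9) = 1.503, v(1.1) = 0.297, v(1.3) = -1.781, v(1.5) = -4.875, v(1.7) = -9.129, v(1.9) = -14.687.
Sum = Δt · [v(0.1) + v(0.3) + v(0.5) + ...].
Sum = -4.6.

-4.6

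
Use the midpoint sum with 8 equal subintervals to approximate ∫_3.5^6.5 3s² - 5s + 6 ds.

Δs = (6.5 − 3.5)/8 = 0.375.
Midpoints: 3.6875, 4.0625, 4.4375, 4.8125, 5.1875, 5.5625, 5.9375, 6.3125.
f(3.6875) = 28.35546875, f(4.0625) = 35.19921875, f(4.4375) = 42.88671875, f(4.8125) = 51.41796875, f(5.1875) = 60.79296875, f(5.5625) = 71.01171875, f(5.9375) = 82.07421875, f(6.3125) = 93.98046875.
Sum = Δs · [f(3.6875) + f(4.0625) + f(4.4375) + ...].
Sum = 174.64453125.

174.64453125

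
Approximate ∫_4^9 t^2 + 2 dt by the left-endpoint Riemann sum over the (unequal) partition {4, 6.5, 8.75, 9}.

164.203125

Subinterval widths: 2.5, 2.25, 0.25.
Left endpoints: 4, 6.5, 8.75.
f(4) = 18, f(6.5) = 44.25, f(8.75) = 78.5625.
Sum = Σ Δt_i · f(t_i).
Sum = 164.203125.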